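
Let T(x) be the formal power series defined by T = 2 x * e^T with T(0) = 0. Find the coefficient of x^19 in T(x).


Apply the Lagrange inversion formula: if T = 2 x * phi(T) with phi(t) = e^t, then
[x^n] T = 2^n * (1/n) [t^(n-1)] phi(t)^n = 2^n * (1/n) [t^(n-1)] e^(n t) = 2^n * (1/n) * n^(n-1) / (n-1)! = 2^n * n^(n-1) / n!.
When c = 1 this is the Cayley count of rooted labeled trees on n vertices, divided by n!.
For n = 19: 2^19 * 19^18 / 19! = 524288 * 104127350297911241532841/121645100408832000 = 43843094862278417487512/97692469875.

43843094862278417487512/97692469875


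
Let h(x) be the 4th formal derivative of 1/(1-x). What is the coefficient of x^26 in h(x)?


Differentiating 4 times: d^4/dx^4 [1/(1-x)] = 4!/(1-x)^5.
The expansion 1/(1-x)^5 = sum_{k>=0} C(k+4, 4) x^k, so the coefficient of x^n in 4!/(1-x)^5 is 4! * C(n+4, 4).
For n = 26: 24 * C(30, 4) = 24 * 27405 = 657720

657720


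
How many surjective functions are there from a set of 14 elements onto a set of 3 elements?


By inclusion-exclusion on which target elements are missed, the number of surjections from an n-set onto a k-set is
surj(n, k) = sum_{j=0}^{k} (-1)^j C(k, j) (k - j)^n.
Equivalently surj(n, k) = k! * S(n, k), where S(n, k) is the Stirling number of the second kind.
For n = 14, k = 3:
S(14, 3) = 788970, so
surj = 3! * 788970 = 6 * 788970 = 4733820.

4733820


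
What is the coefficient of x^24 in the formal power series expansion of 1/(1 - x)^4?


The negative binomial / multiset identity is
1/(1 - x)^r = sum_{k>=0} C(k + r - 1, r - 1) x^k.
Here r = 4 and k = 24, so the coefficient is
C(24 + 3, 3) = C(27, 3)
= 2925

2925


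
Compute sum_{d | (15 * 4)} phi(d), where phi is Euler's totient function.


First, 15 * 4 = 60. One classical identity is sum_{d | n} phi(d) = n (each k in [1, n] has a unique gcd with n, and among the k's with gcd(k, n) = n/d there are phi(d) of them). So the sum equals 60. We also verify directly:
Divisors of 60: 1, 2, 3, 4, 5, 6, 10, 12, 15, 20, 30, 60.
phi values: 1, 1, 2, 2, 4, 2, 4, 4, 8, 8, 8, 16.
Sum = 60.

60


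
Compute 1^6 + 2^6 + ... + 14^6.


This power sum has a closed form given by Faulhaber's formula
sum_{k=1}^{m} k^p = (1 / (p + 1)) * sum_{j=0}^{p} C(p + 1, j) B_j m^(p + 1 - j),
but for small m direct computation is fastest:
1 + 64 + 729 + 4096 + 15625 + 46656 + 117649 + 262144 + 531441 + 1000000 + 1771561 + 2985984 + 4826809 + 7529536 = 19092295.

19092295


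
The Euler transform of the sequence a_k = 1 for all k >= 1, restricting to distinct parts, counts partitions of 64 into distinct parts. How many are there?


Partitions of 64 into distinct parts can be computed via generating function.
Product (1+x)(1+x^2)(1+x^3)...
The coefficient of x^64 = 16444

16444


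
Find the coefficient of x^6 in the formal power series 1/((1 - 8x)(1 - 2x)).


By partial fractions or Cauchy convolution:
The coefficient equals sum_{k=0}^{6} 8^k * 2^(6-k).
= 349504

349504


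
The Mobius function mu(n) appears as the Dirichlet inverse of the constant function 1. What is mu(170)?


170 = 2 * 5 * 17 (all distinct primes).
mu(170) = (-1)^3 = -1

-1


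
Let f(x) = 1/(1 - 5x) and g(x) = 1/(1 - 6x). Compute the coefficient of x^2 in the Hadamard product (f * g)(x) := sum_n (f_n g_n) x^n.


f has coefficients f_k = 5^k and g has coefficients g_k = 6^k, so the Hadamard product has coefficient (f*g)_k = 5^k * 6^k = 30^k.
For k = 2: 30^2 = 900.

900


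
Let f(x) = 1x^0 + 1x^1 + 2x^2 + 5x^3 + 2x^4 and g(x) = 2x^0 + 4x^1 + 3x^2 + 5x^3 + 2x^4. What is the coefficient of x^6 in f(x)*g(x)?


Cauchy product at x^6:
2*2 + 5*5 + 2*3
= 35

35


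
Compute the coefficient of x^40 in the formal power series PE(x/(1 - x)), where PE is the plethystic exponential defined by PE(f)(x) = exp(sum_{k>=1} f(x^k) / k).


For f(x) = x/(1 - x) we have
sum_{k>=1} f(x^k) / k = sum_{k>=1} (1/k) * x^k / (1 - x^k) = sum_{k, m >= 1} x^(k m) / k,
which after exponentiating simplifies to
PE(x/(1 - x)) = prod_{k>=1} 1 / (1 - x^k).
This is the generating function for the partition function p(n), so the coefficient of x^40 is p(40).
Computing p(40) by dynamic programming over parts 1, 2, ..., 40: p(40) = 37338.

37338


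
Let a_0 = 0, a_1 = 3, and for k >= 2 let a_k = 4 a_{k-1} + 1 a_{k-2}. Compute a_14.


Iterating the recurrence forward:
a_0 = 0
a_1 = 3
a_2 = 4*3 + 1*0 = 12
a_3 = 4*12 + 1*3 = 51
a_4 = 4*51 + 1*12 = 216
a_5 = 4*216 + 1*51 = 915
a_6 = 4*915 + 1*216 = 3876
a_7 = 4*3876 + 1*915 = 16419
a_8 = 4*16419 + 1*3876 = 69552
a_9 = 4*69552 + 1*16419 = 294627
a_10 = 4*294627 + 1*69552 = 1248060
a_11 = 4*1248060 + 1*294627 = 5286867
a_12 = 4*5286867 + 1*1248060 = 22395528
a_13 = 4*22395528 + 1*5286867 = 94868979
a_14 = 4*94868979 + 1*22395528 = 401871444
So a_14 = 401871444.

401871444


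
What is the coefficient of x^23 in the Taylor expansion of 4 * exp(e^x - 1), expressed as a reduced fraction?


exp(e^x - 1) = sum_{k>=0} Bell_k x^k / k!, where Bell_k is the k-th Bell number.
So the coefficient of x^23 is 4 * Bell_23 / 23!.
Computing: Bell_23 = 44152005855084346 and 23! = 25852016738884976640000, giving
4 * 44152005855084346/25852016738884976640000 = 22076002927542173/3231502092360622080000.

22076002927542173/3231502092360622080000


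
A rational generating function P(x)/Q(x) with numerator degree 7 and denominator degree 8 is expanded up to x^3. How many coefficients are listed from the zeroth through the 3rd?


Expanding up to x^3 gives the coefficients for x^0, x^1, ..., x^3.
That is 3 + 1 = 4 coefficients in total.

4


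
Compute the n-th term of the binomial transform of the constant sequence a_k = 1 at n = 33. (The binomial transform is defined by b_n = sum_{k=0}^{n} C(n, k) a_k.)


With a_k = 1 for all k, b_n = sum_{k=0}^{n} C(n, k) = 2^n by the binomial theorem.
For n = 33: 2^33 = 8589934592.

8589934592


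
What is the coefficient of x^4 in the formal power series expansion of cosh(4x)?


The Maclaurin series is cosh(t) = sum_{m>=0} t^(2m) / (2m)!, so substituting t = 4x, only even powers of x are nonzero, with coefficient of x^(2m) equal to 4^(2m) / (2m)!.
For x^4 the coefficient is 4^4/4! = 256/24 = 32/3.

32/3


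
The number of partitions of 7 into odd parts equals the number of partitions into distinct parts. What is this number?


Computing partitions of 7 into odd parts (1, 3, 5, ...):
Using the generating function prod_{k>=0} 1/(1-x^(2k+1)),
the count is 5

5


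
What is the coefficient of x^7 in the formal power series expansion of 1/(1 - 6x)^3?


The general identity 1/(1 - c x)^r = sum_{k>=0} c^k C(k + r - 1, r - 1) x^k follows by substituting y = c x into 1/(1 - y)^r = sum_{k>=0} C(k + r - 1, r - 1) y^k.
For c = 6, r = 3, k = 7:
6^7 * C(9, 2) = 279936 * 36 = 10077696.

10077696


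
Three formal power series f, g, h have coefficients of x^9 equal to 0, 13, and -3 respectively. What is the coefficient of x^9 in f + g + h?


Series addition is componentwise:
0 + 13 + -3
= 10

10


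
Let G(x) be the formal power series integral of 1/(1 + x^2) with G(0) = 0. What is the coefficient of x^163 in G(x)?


1/(1 + x^2) = sum_{j>=0} (-1)^j x^(2j). Integrating termwise with G(0) = 0:
G(x) = sum_{j>=0} (-1)^j x^(2j+1) / (2j+1) = arctan(x).
Only odd powers are nonzero. For x^163 write 163 = 2*81 + 1, giving
(-1)^81 / 163 = -1/163 = -1/163.

-1/163


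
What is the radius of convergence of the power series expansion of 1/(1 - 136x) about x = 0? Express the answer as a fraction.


Expanding 1/(1 - 136x) = sum_{k>=0} 136^k x^k, the series converges when |136x| < 1, i.e., |x| < 1/136.
So the radius of convergence is 1/136 = 1/136.

1/136


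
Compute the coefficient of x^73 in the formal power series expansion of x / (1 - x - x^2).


Let f(x) = sum_{k>=0} a_k x^k. Multiplying f(x) * (1 - x - x^2) = x and matching coefficients gives a_0 = 0, a_1 = 1, and a_k = a_{k-1} + a_{k-2} for k >= 2. These are the Fibonacci numbers F_k.
Iterating from F_0 = 0, F_1 = 1:
F_0=0, F_1=1, F_2=1, F_3=2, F_4=3, F_5=5, F_6=8, F_7=13, F_8=21, F_9=34, ...
F_73 = 806515533049393.

806515533049393


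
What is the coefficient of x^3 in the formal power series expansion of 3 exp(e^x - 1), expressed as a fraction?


exp(e^x - 1) is the exponential generating function for the Bell numbers Bell_k: exp(e^x - 1) = sum_{k>=0} Bell_k x^k / k!.
So the coefficient of x^3 in 3 exp(e^x - 1) is 3 Bell_3 / 3!.
Computing: Bell_3 = 5 and 3! = 6, giving
3 * 5/6 = 5/2.

5/2


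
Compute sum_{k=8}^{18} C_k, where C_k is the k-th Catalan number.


C_8 through C_18: 1430, 4862, 16796, 58786, 208012, 742900, 2674440, 9694845, 35357670, 129644790, 477638700
Sum = 1430 + 4862 + 16796 + 58786 + 208012 + 742900 + 2674440 + 9694845 + 35357670 + 129644790 + 477638700
= 656043231

656043231


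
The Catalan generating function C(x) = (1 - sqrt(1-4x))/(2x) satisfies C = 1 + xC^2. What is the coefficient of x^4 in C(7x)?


Substituting x -> 7x scales the n-th coefficient by 7^n, so [x^4] C(7x) = 7^4 * C_4.
C_4 = C(2*4, 4)/(5) = 70/5 = 14.
So 7^4 * 14 = 2401 * 14 = 33614.

33614


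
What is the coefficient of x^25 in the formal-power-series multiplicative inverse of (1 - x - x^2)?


Let the inverse be f(x) = sum_{k>=0} a_k x^k. From f(x) * (1 - x - x^2) = 1 and matching coefficients:
 x^0: a_0 = 1.
 x^1: a_1 - a_0 = 0, so a_1 = 1.
 x^k (k >= 2): a_k - a_{k-1} - a_{k-2} = 0, i.e. a_k = a_{k-1} + a_{k-2}.
This is the Fibonacci-type recurrence shifted so that a_0 = a_1 = 1.
Iterating: a_0=1, a_1=1, a_2=2, a_3=3, a_4=5, a_5=8, a_6=13, a_7=21, a_8=34, a_9=55, ...
a_25 = 121393.

121393


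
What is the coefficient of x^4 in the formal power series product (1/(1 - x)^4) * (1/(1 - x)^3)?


Combine the factors: (1/(1 - x)^4) * (1/(1 - x)^3) = 1/(1 - x)^7.
Then use 1/(1 - x)^r = sum_{k>=0} C(k + r - 1, r - 1) x^k with r = 7 and k = 4:
C(10, 6) = 210.

210


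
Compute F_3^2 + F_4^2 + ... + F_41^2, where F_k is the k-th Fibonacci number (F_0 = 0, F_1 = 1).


There is a standard identity sum_{k=0}^{N} F_k^2 = F_N * F_{N+1} (proved inductively from the telescoping relation F_k^2 = F_k F_{k+1} - F_{k-1} F_k). Then
sum_{k=3}^{41} F_k^2 = F_41 F_42 - F_2 F_3.
Computing: F_41 = 165580141, F_42 = 267914296, F_2 = 1, F_3 = 2.
Sum = 165580141 * 267914296 - 1 * 2 = 44361286907595734.

44361286907595734


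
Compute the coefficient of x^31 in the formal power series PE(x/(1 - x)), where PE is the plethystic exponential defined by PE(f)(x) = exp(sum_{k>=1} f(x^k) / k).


For f(x) = x/(1 - x) we have
sum_{k>=1} f(x^k) / k = sum_{k>=1} (1/k) * x^k / (1 - x^k) = sum_{k, m >= 1} x^(k m) / k,
which after exponentiating simplifies to
PE(x/(1 - x)) = prod_{k>=1} 1 / (1 - x^k).
This is the generating function for the partition function p(n), so the coefficient of x^31 is p(31).
Computing p(31) by dynamic programming over parts 1, 2, ..., 31: p(31) = 6842.

6842


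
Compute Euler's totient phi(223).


phi(n) counts integers in [1, n] coprime to n. Using the multiplicative formula phi(n) = n * prod_{p | n} (1 - 1/p):
223 = 223, so
phi(223) = 223 * (1 - 1/223) = 222.

222


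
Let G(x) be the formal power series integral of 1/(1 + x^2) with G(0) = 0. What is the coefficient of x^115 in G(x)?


1/(1 + x^2) = sum_{j>=0} (-1)^j x^(2j). Integrating termwise with G(0) = 0:
G(x) = sum_{j>=0} (-1)^j x^(2j+1) / (2j+1) = arctan(x).
Only odd powers are nonzero. For x^115 write 115 = 2*57 + 1, giving
(-1)^57 / 115 = -1/115 = -1/115.

-1/115


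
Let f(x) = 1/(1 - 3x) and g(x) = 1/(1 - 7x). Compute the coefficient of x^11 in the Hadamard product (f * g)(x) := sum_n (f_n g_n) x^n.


f has coefficients f_k = 3^k and g has coefficients g_k = 7^k, so the Hadamard product has coefficient (f*g)_k = 3^k * 7^k = 21^k.
For k = 11: 21^11 = 350277500542221.

350277500542221


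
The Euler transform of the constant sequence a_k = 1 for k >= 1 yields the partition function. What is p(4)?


The Euler transform converts the sequence a_k = 1 into the number of integer partitions.
Using the recurrence or dynamic programming:
p(4) = 5

5


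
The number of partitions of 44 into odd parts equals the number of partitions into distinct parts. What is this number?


Computing partitions of 44 into odd parts (1, 3, 5, ...):
Using the generating function prod_{k>=0} 1/(1-x^(2k+1)),
the count is 1816

1816


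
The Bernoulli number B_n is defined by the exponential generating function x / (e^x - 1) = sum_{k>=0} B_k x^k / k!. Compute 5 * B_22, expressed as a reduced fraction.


Bernoulli numbers can also be computed recursively via B_0 = 1 and sum_{j=0}^{m} C(m+1, j) B_j = 0 for m >= 1. Odd-index Bernoulli numbers vanish for k >= 3.
Computing B_22 = 854513/138, so 5 * B_22 = 5 * 854513/138 = 4272565/138.

4272565/138


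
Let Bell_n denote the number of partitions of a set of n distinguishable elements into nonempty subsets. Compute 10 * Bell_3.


Bell_3 can be computed from the Bell triangle or from Dobinski's identity Bell_n = (1/e) * sum_{k>=0} k^n / k!.
Computing Bell_3 = 5.
Then 10 * 5 = 50.

50


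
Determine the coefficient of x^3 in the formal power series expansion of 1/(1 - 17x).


The geometric series identity gives 1/(1 - c x) = sum_{k>=0} c^k x^k, so the coefficient of x^k is c^k.
Here c = 17 and k = 3.
Computing: 17^3 = 4913

4913


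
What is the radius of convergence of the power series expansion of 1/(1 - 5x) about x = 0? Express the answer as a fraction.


Expanding 1/(1 - 5x) = sum_{k>=0} 5^k x^k, the series converges when |5x| < 1, i.e., |x| < 1/5.
So the radius of convergence is 1/5 = 1/5.

1/5


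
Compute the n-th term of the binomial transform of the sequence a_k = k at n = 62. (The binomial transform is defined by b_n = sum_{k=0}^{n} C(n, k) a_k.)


With a_k = k, b_n = sum_{k=0}^{n} C(n, k) k. Using k * C(n, k) = n * C(n-1, k-1) gives b_n = n * sum_{k>=1} C(n-1, k-1) = n * 2^(n-1).
For n = 62: 62 * 2^61 = 62 * 2305843009213693952 = 142962266571249025024.

142962266571249025024


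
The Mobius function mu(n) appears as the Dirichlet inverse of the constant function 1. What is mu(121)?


121 has a squared prime factor, so mu(121) = 0.
Factorization reveals a repeated prime.

0


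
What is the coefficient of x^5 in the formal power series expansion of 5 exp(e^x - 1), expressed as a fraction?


exp(e^x - 1) is the exponential generating function for the Bell numbers Bell_k: exp(e^x - 1) = sum_{k>=0} Bell_k x^k / k!.
So the coefficient of x^5 in 5 exp(e^x - 1) is 5 Bell_5 / 5!.
Computing: Bell_5 = 52 and 5! = 120, giving
5 * 52/120 = 13/6.

13/6


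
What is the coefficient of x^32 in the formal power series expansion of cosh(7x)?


The Maclaurin series is cosh(t) = sum_{m>=0} t^(2m) / (2m)!, so substituting t = 7x, only even powers of x are nonzero, with coefficient of x^(2m) equal to 7^(2m) / (2m)!.
For x^32 the coefficient is 7^32/32! = 1104427674243920646305299201/263130836933693530167218012160000000 = 459986536544739960976801/109592185311825710190428160000000.

459986536544739960976801/109592185311825710190428160000000


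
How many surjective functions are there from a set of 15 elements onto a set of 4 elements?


By inclusion-exclusion on which target elements are missed, the number of surjections from an n-set onto a k-set is
surj(n, k) = sum_{j=0}^{k} (-1)^j C(k, j) (k - j)^n.
Equivalently surj(n, k) = k! * S(n, k), where S(n, k) is the Stirling number of the second kind.
For n = 15, k = 4:
S(15, 4) = 42355950, so
surj = 4! * 42355950 = 24 * 42355950 = 1016542800.

1016542800


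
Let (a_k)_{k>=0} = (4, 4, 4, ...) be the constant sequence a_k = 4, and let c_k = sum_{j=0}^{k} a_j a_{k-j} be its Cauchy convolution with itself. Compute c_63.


Since a_j = 4 for all j >= 0, the convolution sum becomes
c_k = sum_{j=0}^{k} 4 * 4 = 16 * (k + 1).
Equivalently, the generating function of (a_k) is 4/(1 - x) and its square is 16/(1 - x)^2 = sum_{k>=0} 16(k + 1) x^k.
For k = 63: 16 * 64 = 1024.

1024


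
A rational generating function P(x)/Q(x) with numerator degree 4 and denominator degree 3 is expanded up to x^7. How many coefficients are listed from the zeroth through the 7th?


Expanding up to x^7 gives the coefficients for x^0, x^1, ..., x^7.
That is 7 + 1 = 8 coefficients in total.

8


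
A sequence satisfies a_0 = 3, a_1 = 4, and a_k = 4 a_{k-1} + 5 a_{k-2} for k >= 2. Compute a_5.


The characteristic equation is t^2 - 4 t - 5 = 0, with roots r_1 = 5 and r_2 = -1 (so c_1 = r_1 + r_2, c_2 = -r_1 r_2 as required).
One can use the closed form a_n = A r_1^n + B r_2^n, but direct iteration is more reliable:
a_0 = 3, a_1 = 4, a_2 = 31, a_3 = 144, a_4 = 731, a_5 = 3644.
So a_5 = 3644.

3644


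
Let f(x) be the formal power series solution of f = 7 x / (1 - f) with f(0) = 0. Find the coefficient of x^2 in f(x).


Apply Lagrange inversion: f = 7 x * phi(f) with phi(t) = 1/(1 - t), so
[x^n] f = 7^n * (1/n) [t^(n-1)] phi(t)^n = 7^n * (1/n) [t^(n-1)] (1 - t)^(-n) = 7^n * (1/n) C(2n - 2, n - 1) = 7^n * C_{n-1}.
For n = 2: C_1 = C(2, 1) / 2 = 2/2 = 1.
With the 7^2 = 49 factor, the coefficient is 49 * 1 = 49.

49


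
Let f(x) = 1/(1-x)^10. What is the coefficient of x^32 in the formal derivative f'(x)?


Differentiate: d/dx [ 1/(1-x)^r ] = r / (1-x)^(r+1).
Here r = 10, so f'(x) = 10 / (1-x)^11.
The expansion of 1/(1-x)^(r+1) has coefficient of x^n equal to C(n+r, r).
So the coefficient of x^32 in f'(x) is
10 * C(42, 10) = 10 * 1471442973 = 14714429730

14714429730


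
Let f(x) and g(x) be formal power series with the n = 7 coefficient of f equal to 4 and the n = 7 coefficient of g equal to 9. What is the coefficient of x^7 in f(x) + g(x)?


Addition of formal power series is termwise.
The coefficient of x^7 in f + g = 4 + 9
= 13

13


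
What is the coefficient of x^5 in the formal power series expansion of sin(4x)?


The Maclaurin series is sin(t) = sum_{k>=0} (-1)^k t^(2k+1) / (2k+1)!, so substituting t = 4x, only odd powers of x are nonzero, with coefficient of x^(2k+1) equal to (-1)^k 4^(2k+1) / (2k+1)!.
Write 5 = 2*2 + 1, giving the coefficient (-1)^2 * 4^5 / 5! = 1024/120 = 128/15.

128/15


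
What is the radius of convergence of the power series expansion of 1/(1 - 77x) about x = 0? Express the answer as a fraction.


Expanding 1/(1 - 77x) = sum_{k>=0} 77^k x^k, the series converges when |77x| < 1, i.e., |x| < 1/77.
So the radius of convergence is 1/77 = 1/77.

1/77


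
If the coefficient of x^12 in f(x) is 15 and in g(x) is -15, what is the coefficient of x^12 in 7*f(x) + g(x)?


Scalar multiplication scales coefficients: 7 * 15 = 105.
Then add the g coefficient: 105 + -15
= 90

90


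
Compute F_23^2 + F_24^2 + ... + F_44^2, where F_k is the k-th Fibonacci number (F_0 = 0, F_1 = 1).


There is a standard identity sum_{k=0}^{N} F_k^2 = F_N * F_{N+1} (proved inductively from the telescoping relation F_k^2 = F_k F_{k+1} - F_{k-1} F_k). Then
sum_{k=23}^{44} F_k^2 = F_44 F_45 - F_22 F_23.
Computing: F_44 = 701408733, F_45 = 1134903170, F_22 = 17711, F_23 = 28657.
Sum = 701408733 * 1134903170 - 17711 * 28657 = 796030994039839483.

796030994039839483


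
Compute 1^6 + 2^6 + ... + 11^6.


This power sum has a closed form given by Faulhaber's formula
sum_{k=1}^{m} k^p = (1 / (p + 1)) * sum_{j=0}^{p} C(p + 1, j) B_j m^(p + 1 - j),
but for small m direct computation is fastest:
1 + 64 + 729 + 4096 + 15625 + 46656 + 117649 + 262144 + 531441 + 1000000 + 1771561 = 3749966.

3749966


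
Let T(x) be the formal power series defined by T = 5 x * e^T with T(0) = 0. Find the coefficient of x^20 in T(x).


Apply the Lagrange inversion formula: if T = 5 x * phi(T) with phi(t) = e^t, then
[x^n] T = 5^n * (1/n) [t^(n-1)] phi(t)^n = 5^n * (1/n) [t^(n-1)] e^(n t) = 5^n * (1/n) * n^(n-1) / (n-1)! = 5^n * n^(n-1) / n!.
When c = 1 this is the Cayley count of rooted labeled trees on n vertices, divided by n!.
For n = 20: 5^20 * 20^19 / 20! = 95367431640625 * 5242880000000000000000000/2432902008176640000 = 3051757812500000000000000000000/14849255421.

3051757812500000000000000000000/14849255421


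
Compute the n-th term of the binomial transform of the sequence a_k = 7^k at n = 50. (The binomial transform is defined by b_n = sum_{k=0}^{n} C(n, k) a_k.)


With a_k = 7^k, b_n = sum_{k=0}^{n} C(n, k) 7^k = (1 + 7)^n by the binomial theorem.
For n = 50: (1 + 7)^50 = 8^50 = 1427247692705959881058285969449495136382746624.

1427247692705959881058285969449495136382746624


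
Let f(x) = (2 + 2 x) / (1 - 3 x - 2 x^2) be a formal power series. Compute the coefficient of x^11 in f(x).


Write f(x) = sum_{k>=0} a_k x^k. Multiplying both sides by 1 - 3 x - 2 x^2 gives
(1 - 3 x - 2 x^2) sum_{k>=0} a_k x^k = 2 + 2 x.
Matching coefficients:
 x^0: a_0 = 2
 x^1: a_1 - 3 a_0 = 2  =>  a_1 = 3*2 + 2 = 8
 x^k (k >= 2): a_k = 3 a_{k-1} + 2 a_{k-2}.
Iterating: a_2 = 28, a_3 = 100, a_4 = 356, a_5 = 1268, a_6 = 4516, a_7 = 16084, a_8 = 57284, a_9 = 204020, a_10 = 726628, a_11 = 2587924.
So the coefficient of x^11 is 2587924.

2587924


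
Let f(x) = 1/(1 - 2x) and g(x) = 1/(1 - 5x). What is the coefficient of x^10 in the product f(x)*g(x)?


The coefficient of x^n in f*g is the Cauchy product: sum_{k=0}^{n} a^k * b^(n-k).
With a=2, b=5, n=10:
sum_{k=0}^{10} 2^k * 5^(10-k)
= 16275359

16275359


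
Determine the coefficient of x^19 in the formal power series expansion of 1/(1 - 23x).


The geometric series identity gives 1/(1 - c x) = sum_{k>=0} c^k x^k, so the coefficient of x^k is c^k.
Here c = 23 and k = 19.
Computing: 23^19 = 74615470927590710561908487

74615470927590710561908487


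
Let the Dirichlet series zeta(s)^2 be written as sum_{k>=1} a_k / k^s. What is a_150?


The Dirichlet convolution of the constant function 1 with itself gives (1 * 1)(k) = sum_{d | k} 1 = d(k), the number of positive divisors of k.
Since zeta(s) = sum_{k>=1} 1/k^s, we have zeta(s)^2 = sum_{k>=1} d(k)/k^s, so a_k = d(k).
For k = 150: the divisors are 1, 2, 3, 5, 6, 10, 15, 25, 30, 50, 75, 150.
Count = 12.

12


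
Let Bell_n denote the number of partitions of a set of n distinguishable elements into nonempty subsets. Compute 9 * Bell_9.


Bell_9 can be computed from the Bell triangle or from Dobinski's identity Bell_n = (1/e) * sum_{k>=0} k^n / k!.
Computing Bell_9 = 21147.
Then 9 * 21147 = 190323.

190323


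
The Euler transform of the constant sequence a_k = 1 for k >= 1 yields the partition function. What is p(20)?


The Euler transform converts the sequence a_k = 1 into the number of integer partitions.
Using the recurrence or dynamic programming:
p(20) = 627

627


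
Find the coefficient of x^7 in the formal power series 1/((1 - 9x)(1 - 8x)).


By partial fractions or Cauchy convolution:
The coefficient equals sum_{k=0}^{7} 9^k * 8^(7-k).
= 26269505

26269505


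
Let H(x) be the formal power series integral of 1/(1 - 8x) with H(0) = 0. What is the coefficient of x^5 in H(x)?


1/(1 - 8x) = sum_{k>=0} 8^k x^k. Integrating termwise with H(0) = 0:
H(x) = sum_{k>=0} 8^k x^(k+1) / (k+1) = sum_{m>=1} 8^(m-1) x^m / m.
For m = 5: 8^4/5 = 4096/5 = 4096/5.

4096/5


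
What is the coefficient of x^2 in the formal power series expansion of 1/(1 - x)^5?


The expansion 1/(1 - x)^r = sum_{k>=0} C(k + r - 1, r - 1) x^k follows from the multiset / negative-binomial theorem (or from repeated differentiation of the geometric series).
For r = 5 and k = 2:
C(6, 4) = 720 / (24 * 2) = 15.

15


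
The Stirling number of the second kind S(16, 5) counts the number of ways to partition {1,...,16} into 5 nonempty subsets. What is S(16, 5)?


Using the explicit formula S(n,k) = (1/k!) sum_{j=0}^{k} (-1)^(k-j) C(k,j) j^n:
S(16, 5) = 1096190550
Equivalently, S(n,k) is n! times the coefficient of x^n in the EGF (e^x - 1)^k / k!.

1096190550


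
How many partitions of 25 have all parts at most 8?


Using the generating function (1-x)^(-1)(1-x^2)^(-1)...(1-x^8)^(-1),
the coefficient of x^25 counts these restricted partitions.
Result = 1090

1090


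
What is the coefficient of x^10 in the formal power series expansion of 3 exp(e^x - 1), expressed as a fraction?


exp(e^x - 1) is the exponential generating function for the Bell numbers Bell_k: exp(e^x - 1) = sum_{k>=0} Bell_k x^k / k!.
So the coefficient of x^10 in 3 exp(e^x - 1) is 3 Bell_10 / 10!.
Computing: Bell_10 = 115975 and 10! = 3628800, giving
3 * 115975/3628800 = 4639/48384.

4639/48384


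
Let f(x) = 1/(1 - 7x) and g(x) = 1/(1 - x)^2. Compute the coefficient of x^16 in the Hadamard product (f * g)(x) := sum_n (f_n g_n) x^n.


f has coefficients f_k = 7^k. For g = 1/(1 - x)^2 the coefficient is g_k = C(k + 1, 1) = k + 1. The Hadamard coefficient is (f * g)_k = 7^k * (k + 1).
For k = 16: 7^16 * 17 = 33232930569601 * 17 = 564959819683217.

564959819683217


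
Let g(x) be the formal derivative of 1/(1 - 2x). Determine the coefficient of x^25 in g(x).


Differentiate termwise: d/dx sum_{k>=0} 2^k x^k = sum_{k>=1} k 2^k x^(k-1) = sum_{j>=0} (j+1) 2^(j+1) x^j.
Equivalently, d/dx [1/(1 - 2x)] = 2/(1 - 2x)^2.
For j = 25: 26 * 2^26 = 26 * 67108864 = 1744830464.

1744830464


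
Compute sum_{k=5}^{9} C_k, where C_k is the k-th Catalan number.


C_5 through C_9: 42, 132, 429, 1430, 4862
Sum = 42 + 132 + 429 + 1430 + 4862
= 6895

6895


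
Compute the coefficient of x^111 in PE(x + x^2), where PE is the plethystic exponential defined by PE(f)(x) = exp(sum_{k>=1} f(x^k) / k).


With f(x) = x + x^2, the exponent is sum_{k>=1} (x^k + x^(2k)) / k = -ln(1 - x) - ln(1 - x^2). Exponentiating:
PE(x + x^2) = 1 / ((1 - x)(1 - x^2)).
This is the generating function for partitions of n into parts of size 1 or 2. The number of 2's can be any j in 0..55, and the rest are 1's, so
[x^111] = floor(111/2) + 1 = 56.

56


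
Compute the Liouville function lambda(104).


The Liouville function is lambda(k) = (-1)^Omega(k), where Omega(k) counts the prime factors of k with multiplicity.
Factoring: 104 = 2 * 2 * 2 * 13, so Omega(104) = 4.
lambda(104) = (-1)^4 = 1.

1


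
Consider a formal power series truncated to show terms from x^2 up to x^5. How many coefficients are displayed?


From x^2 to x^5 inclusive, the count is 5 - 2 + 1 = 4.

4


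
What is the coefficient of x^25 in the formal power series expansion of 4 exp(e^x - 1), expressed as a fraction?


exp(e^x - 1) is the exponential generating function for the Bell numbers Bell_k: exp(e^x - 1) = sum_{k>=0} Bell_k x^k / k!.
So the coefficient of x^25 in 4 exp(e^x - 1) is 4 Bell_25 / 25!.
Computing: Bell_25 = 4638590332229999353 and 25! = 15511210043330985984000000, giving
4 * 4638590332229999353/15511210043330985984000000 = 356814640940769181/298292500833288192000000.

356814640940769181/298292500833288192000000


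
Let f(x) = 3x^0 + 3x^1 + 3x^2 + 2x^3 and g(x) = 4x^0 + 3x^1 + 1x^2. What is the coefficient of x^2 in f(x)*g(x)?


Cauchy product at x^2:
3*1 + 3*3 + 3*4
= 24

24


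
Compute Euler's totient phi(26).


phi(n) counts integers in [1, n] coprime to n. Using the multiplicative formula phi(n) = n * prod_{p | n} (1 - 1/p):
26 = 2 * 13, so
phi(26) = 26 * (1 - 1/2) * (1 - 1/13) = 12.

12


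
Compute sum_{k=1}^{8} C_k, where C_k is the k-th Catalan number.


C_1 through C_8: 1, 2, 5, 14, 42, 132, 429, 1430
Sum = 1 + 2 + 5 + 14 + 42 + 132 + 429 + 1430
= 2055

2055


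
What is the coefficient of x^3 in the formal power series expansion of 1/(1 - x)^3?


The negative binomial / multiset identity is
1/(1 - x)^r = sum_{k>=0} C(k + r - 1, r - 1) x^k.
Here r = 3 and k = 3, so the coefficient is
C(3 + 2, 2) = C(5, 2)
= 10

10


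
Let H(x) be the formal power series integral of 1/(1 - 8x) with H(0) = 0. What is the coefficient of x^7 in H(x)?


1/(1 - 8x) = sum_{k>=0} 8^k x^k. Integrating termwise with H(0) = 0:
H(x) = sum_{k>=0} 8^k x^(k+1) / (k+1) = sum_{m>=1} 8^(m-1) x^m / m.
For m = 7: 8^6/7 = 262144/7 = 262144/7.

262144/7


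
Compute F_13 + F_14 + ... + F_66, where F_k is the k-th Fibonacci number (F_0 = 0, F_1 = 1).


Use the identity sum_{k=0}^{N} F_k = F_{N+2} - 1 (which follows from F_{k+2} - F_{k+1} = F_k). Then
sum_{k=13}^{66} F_k = (F_{68} - 1) - (F_{14} - 1) = F_{68} - F_{14}.
Computing: F_{68} = 72723460248141, F_{14} = 377, so
Sum = 72723460248141 - 377 = 72723460247764.

72723460247764


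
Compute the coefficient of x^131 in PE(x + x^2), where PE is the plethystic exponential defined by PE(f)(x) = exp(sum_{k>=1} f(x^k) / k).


With f(x) = x + x^2, the exponent is sum_{k>=1} (x^k + x^(2k)) / k = -ln(1 - x) - ln(1 - x^2). Exponentiating:
PE(x + x^2) = 1 / ((1 - x)(1 - x^2)).
This is the generating function for partitions of n into parts of size 1 or 2. The number of 2's can be any j in 0..65, and the rest are 1's, so
[x^131] = floor(131/2) + 1 = 66.

66


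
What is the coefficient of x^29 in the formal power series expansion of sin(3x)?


The Maclaurin series is sin(t) = sum_{k>=0} (-1)^k t^(2k+1) / (2k+1)!, so substituting t = 3x, only odd powers of x are nonzero, with coefficient of x^(2k+1) equal to (-1)^k 3^(2k+1) / (2k+1)!.
Write 29 = 2*14 + 1, giving the coefficient (-1)^14 * 3^29 / 29! = 68630377364883/8841761993739701954543616000000 = 43046721/5545778360934203392000000.

43046721/5545778360934203392000000


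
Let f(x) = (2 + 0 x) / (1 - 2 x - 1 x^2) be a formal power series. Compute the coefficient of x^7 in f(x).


Write f(x) = sum_{k>=0} a_k x^k. Multiplying both sides by 1 - 2 x - 1 x^2 gives
(1 - 2 x - 1 x^2) sum_{k>=0} a_k x^k = 2 + 0 x.
Matching coefficients:
 x^0: a_0 = 2
 x^1: a_1 - 2 a_0 = 0  =>  a_1 = 2*2 + 0 = 4
 x^k (k >= 2): a_k = 2 a_{k-1} + 1 a_{k-2}.
Iterating: a_2 = 10, a_3 = 24, a_4 = 58, a_5 = 140, a_6 = 338, a_7 = 816.
So the coefficient of x^7 is 816.

816


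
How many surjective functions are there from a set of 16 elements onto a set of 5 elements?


By inclusion-exclusion on which target elements are missed, the number of surjections from an n-set onto a k-set is
surj(n, k) = sum_{j=0}^{k} (-1)^j C(k, j) (k - j)^n.
Equivalently surj(n, k) = k! * S(n, k), where S(n, k) is the Stirling number of the second kind.
For n = 16, k = 5:
S(16, 5) = 1096190550, so
surj = 5! * 1096190550 = 120 * 1096190550 = 131542866000.

131542866000


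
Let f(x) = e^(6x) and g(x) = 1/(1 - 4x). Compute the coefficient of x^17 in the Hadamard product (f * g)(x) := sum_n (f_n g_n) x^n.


Expanding: f_k = 6^k/k! (from e^(6x)) and g_k = 4^k (from 1/(1 - 4x)). So the Hadamard coefficient (f * g)_k = 6^k 4^k / k! = (24)^k / k!.
For k = 17: 24^17/17! = 290797794982682557415424/355687428096000 = 12173449145352192/14889875.

12173449145352192/14889875


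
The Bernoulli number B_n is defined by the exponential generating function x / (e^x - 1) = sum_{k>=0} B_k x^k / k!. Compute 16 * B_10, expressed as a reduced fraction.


Bernoulli numbers can also be computed recursively via B_0 = 1 and sum_{j=0}^{m} C(m+1, j) B_j = 0 for m >= 1. Odd-index Bernoulli numbers vanish for k >= 3.
Computing B_10 = 5/66, so 16 * B_10 = 16 * 5/66 = 40/33.

40/33


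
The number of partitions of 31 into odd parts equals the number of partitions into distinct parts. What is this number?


Computing partitions of 31 into odd parts (1, 3, 5, ...):
Using the generating function prod_{k>=0} 1/(1-x^(2k+1)),
the count is 340

340


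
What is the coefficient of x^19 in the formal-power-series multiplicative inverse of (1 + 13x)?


The inverse is 1/(1 + 13x). Apply the geometric identity 1/(1 - y) = sum_{k>=0} y^k with y = -13x:
1/(1 + 13x) = sum_{k>=0} (-13)^k x^k.
So the coefficient of x^19 is (-13)^19 = -1461920290375446110677.

-1461920290375446110677


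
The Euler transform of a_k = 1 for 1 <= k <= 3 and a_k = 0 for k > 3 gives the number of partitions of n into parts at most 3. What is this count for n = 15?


Partitions of 15 into parts at most 3:
Using generating function (1-x)^(-1)(1-x^2)^(-1)(1-x^3)^(-1),
the coefficient of x^15 = 27

27


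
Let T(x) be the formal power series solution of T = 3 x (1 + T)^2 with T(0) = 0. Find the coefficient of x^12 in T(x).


Apply the Lagrange inversion formula: if T = 3 x * phi(T) with phi(t) = (1 + t)^2, then [x^n] T = 3^n * (1/n) [t^(n-1)] phi(t)^n = 3^n * (1/n) [t^(n-1)] (1 + t)^(2n) = 3^n * (1/n) C(2n, n-1).
Using the identity C(2n, n-1) = C(2n, n) * n / (n+1), the unscaled factor equals C(2n, n) / (n+1) = C_n, the n-th Catalan number.
For n = 12: C_12 = C(24, 12) / 13 = 2704156/13 = 208012.
With the 3^12 = 531441 factor, the coefficient is 531441 * 208012 = 110546105292.

110546105292


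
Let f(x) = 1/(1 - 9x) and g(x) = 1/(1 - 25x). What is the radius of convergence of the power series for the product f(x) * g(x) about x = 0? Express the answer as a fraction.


The radius of 1/(1 - 9x) is 1/9 (nearest singularity at x = 1/9), and the radius of 1/(1 - 25x) is 1/25.
The product f(x)*g(x) = 1/((1 - 9x)(1 - 25x)) has singularities at both 1/9 and 1/25, so its radius of convergence is the distance to the nearest one:
min(1/9, 1/25) = 1/25.

1/25


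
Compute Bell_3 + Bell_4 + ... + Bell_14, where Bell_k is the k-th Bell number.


Recall Bell_k counts set partitions of a k-set (with Bell_0 = 1 by convention).
Bell_3 through Bell_14: 5, 15, 52, 203, 877, 4140, 21147, 115975, 678570, 4213597, 27644437, 190899322
Sum = 5 + 15 + 52 + 203 + 877 + 4140 + 21147 + 115975 + 678570 + 4213597 + 27644437 + 190899322 = 223578340.

223578340


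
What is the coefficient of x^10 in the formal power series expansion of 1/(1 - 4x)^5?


The general identity 1/(1 - c x)^r = sum_{k>=0} c^k C(k + r - 1, r - 1) x^k follows by substituting y = c x into 1/(1 - y)^r = sum_{k>=0} C(k + r - 1, r - 1) y^k.
For c = 4, r = 5, k = 10:
4^10 * C(14, 4) = 1048576 * 1001 = 1049624576.

1049624576


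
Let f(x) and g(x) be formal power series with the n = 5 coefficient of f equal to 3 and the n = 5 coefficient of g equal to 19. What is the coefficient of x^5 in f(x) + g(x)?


Addition of formal power series is termwise.
The coefficient of x^5 in f + g = 3 + 19
= 22

22


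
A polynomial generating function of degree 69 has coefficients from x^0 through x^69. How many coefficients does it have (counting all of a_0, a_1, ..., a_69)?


A polynomial of degree 69 takes the form a_0 + a_1 x + ... + a_69 x^69.
The number of coefficients is 69 + 1 = 70.

70


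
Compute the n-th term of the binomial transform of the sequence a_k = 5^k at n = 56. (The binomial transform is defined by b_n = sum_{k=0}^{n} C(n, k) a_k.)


With a_k = 5^k, b_n = sum_{k=0}^{n} C(n, k) 5^k = (1 + 5)^n by the binomial theorem.
For n = 56: (1 + 5)^56 = 6^56 = 37711171281396032013366321198900157303750656.

37711171281396032013366321198900157303750656


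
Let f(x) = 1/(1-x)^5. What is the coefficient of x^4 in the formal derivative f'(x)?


Differentiate: d/dx [ 1/(1-x)^r ] = r / (1-x)^(r+1).
Here r = 5, so f'(x) = 5 / (1-x)^6.
The expansion of 1/(1-x)^(r+1) has coefficient of x^n equal to C(n+r, r).
So the coefficient of x^4 in f'(x) is
5 * C(9, 5) = 5 * 126 = 630

630


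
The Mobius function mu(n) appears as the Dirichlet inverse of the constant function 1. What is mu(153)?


153 has a squared prime factor, so mu(153) = 0.
Factorization reveals a repeated prime.

0


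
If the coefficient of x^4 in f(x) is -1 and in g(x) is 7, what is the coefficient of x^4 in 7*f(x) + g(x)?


Scalar multiplication scales coefficients: 7 * -1 = -7.
Then add the g coefficient: -7 + 7
= 0

0


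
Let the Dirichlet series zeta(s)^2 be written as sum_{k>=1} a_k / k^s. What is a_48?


The Dirichlet convolution of the constant function 1 with itself gives (1 * 1)(k) = sum_{d | k} 1 = d(k), the number of positive divisors of k.
Since zeta(s) = sum_{k>=1} 1/k^s, we have zeta(s)^2 = sum_{k>=1} d(k)/k^s, so a_k = d(k).
For k = 48: the divisors are 1, 2, 3, 4, 6, 8, 12, 16, 24, 48.
Count = 10.

10


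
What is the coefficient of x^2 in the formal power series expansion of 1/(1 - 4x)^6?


The general identity 1/(1 - c x)^r = sum_{k>=0} c^k C(k + r - 1, r - 1) x^k follows by substituting y = c x into 1/(1 - y)^r = sum_{k>=0} C(k + r - 1, r - 1) y^k.
For c = 4, r = 6, k = 2:
4^2 * C(7, 5) = 16 * 21 = 336.

336


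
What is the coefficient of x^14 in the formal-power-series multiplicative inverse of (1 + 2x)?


The inverse is 1/(1 + 2x). Apply the geometric identity 1/(1 - y) = sum_{k>=0} y^k with y = -2x:
1/(1 + 2x) = sum_{k>=0} (-2)^k x^k.
So the coefficient of x^14 is (-2)^14 = 16384.

16384


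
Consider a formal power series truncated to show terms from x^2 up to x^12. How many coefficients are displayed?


From x^2 to x^12 inclusive, the count is 12 - 2 + 1 = 11.

11


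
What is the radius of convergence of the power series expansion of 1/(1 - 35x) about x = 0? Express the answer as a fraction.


Expanding 1/(1 - 35x) = sum_{k>=0} 35^k x^k, the series converges when |35x| < 1, i.e., |x| < 1/35.
So the radius of convergence is 1/35 = 1/35.

1/35


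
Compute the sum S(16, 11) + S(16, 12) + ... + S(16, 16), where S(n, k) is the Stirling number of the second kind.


By definition, S(n, k) counts partitions of an n-set into exactly k nonempty blocks.
Computing row n = 16 for k = 11..16:
S(16, k): 28936908, 2757118, 165620, 6020, 120, 1
Sum = 31865787.

31865787


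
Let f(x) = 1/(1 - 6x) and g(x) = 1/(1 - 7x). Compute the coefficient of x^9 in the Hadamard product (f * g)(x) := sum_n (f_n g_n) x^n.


f has coefficients f_k = 6^k and g has coefficients g_k = 7^k, so the Hadamard product has coefficient (f*g)_k = 6^k * 7^k = 42^k.
For k = 9: 42^9 = 406671383849472.

406671383849472


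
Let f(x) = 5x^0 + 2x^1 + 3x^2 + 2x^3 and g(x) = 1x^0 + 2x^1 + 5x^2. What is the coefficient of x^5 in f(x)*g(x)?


Cauchy product at x^5:
2*5
= 10

10


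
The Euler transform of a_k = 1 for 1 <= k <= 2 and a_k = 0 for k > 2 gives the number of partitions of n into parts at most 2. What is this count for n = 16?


Partitions of 16 into parts at most 2:
Using generating function (1-x)^(-1)(1-x^2)^(-1),
the coefficient of x^16 = 9

9


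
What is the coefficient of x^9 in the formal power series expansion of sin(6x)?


The Maclaurin series is sin(t) = sum_{k>=0} (-1)^k t^(2k+1) / (2k+1)!, so substituting t = 6x, only odd powers of x are nonzero, with coefficient of x^(2k+1) equal to (-1)^k 6^(2k+1) / (2k+1)!.
Write 9 = 2*4 + 1, giving the coefficient (-1)^4 * 6^9 / 9! = 10077696/362880 = 972/35.

972/35


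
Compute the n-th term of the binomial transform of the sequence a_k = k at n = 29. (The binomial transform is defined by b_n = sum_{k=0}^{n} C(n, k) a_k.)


With a_k = k, b_n = sum_{k=0}^{n} C(n, k) k. Using k * C(n, k) = n * C(n-1, k-1) gives b_n = n * sum_{k>=1} C(n-1, k-1) = n * 2^(n-1).
For n = 29: 29 * 2^28 = 29 * 268435456 = 7784628224.

7784628224


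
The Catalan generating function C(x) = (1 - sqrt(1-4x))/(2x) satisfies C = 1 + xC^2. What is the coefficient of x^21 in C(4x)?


Substituting x -> 4x scales the n-th coefficient by 4^n, so [x^21] C(4x) = 4^21 * C_21.
C_21 = C(2*21, 21)/(22) = 538257874440/22 = 24466267020.
So 4^21 * 24466267020 = 4398046511104 * 24466267020 = 107603780307049858990080.

107603780307049858990080


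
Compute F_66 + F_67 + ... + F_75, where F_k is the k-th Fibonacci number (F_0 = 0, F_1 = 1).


Use the identity sum_{k=0}^{N} F_k = F_{N+2} - 1 (which follows from F_{k+2} - F_{k+1} = F_k). Then
sum_{k=66}^{75} F_k = (F_{77} - 1) - (F_{67} - 1) = F_{77} - F_{67}.
Computing: F_{77} = 5527939700884757, F_{67} = 44945570212853, so
Sum = 5527939700884757 - 44945570212853 = 5482994130671904.

5482994130671904


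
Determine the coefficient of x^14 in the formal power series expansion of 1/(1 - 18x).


The geometric series identity gives 1/(1 - c x) = sum_{k>=0} c^k x^k, so the coefficient of x^k is c^k.
Here c = 18 and k = 14.
Computing: 18^14 = 374813367582081024

374813367582081024


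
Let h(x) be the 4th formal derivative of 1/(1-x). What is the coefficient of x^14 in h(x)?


Differentiating 4 times: d^4/dx^4 [1/(1-x)] = 4!/(1-x)^5.
The expansion 1/(1-x)^5 = sum_{k>=0} C(k+4, 4) x^k, so the coefficient of x^n in 4!/(1-x)^5 is 4! * C(n+4, 4).
For n = 14: 24 * C(18, 4) = 24 * 3060 = 73440

73440
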